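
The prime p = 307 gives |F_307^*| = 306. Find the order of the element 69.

The order of 69 must divide p − 1 = 306 = 2 · 3^2 · 17.
Divisors: 1, 2, 3, 6, 9, 17, 18, 34, 51, 102, 153, 306.
Check each in increasing order: 69^1 ≡ 69;  69^2 ≡ 156;  69^3 ≡ 19;  69^6 ≡ 54;  69^9 ≡ 105;  69^17 ≡ 53;  69^18 ≡ 280;  69^34 ≡ 46;  69^51 ≡ 289;  69^102 ≡ 17;  69^153 ≡ 1.
Smallest exponent giving 1 is 153.

153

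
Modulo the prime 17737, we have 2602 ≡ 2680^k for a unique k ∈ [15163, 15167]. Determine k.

Compute 2680^15163 mod 17737 = 6413, then multiply by 2680 repeatedly:
  2680^15163=6413  2680^15164=17424  2680^15165=12536  2680^15166=2602
Found 2602 at exponent 15166.

15166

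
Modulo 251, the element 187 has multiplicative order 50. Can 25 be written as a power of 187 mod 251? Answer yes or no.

25 ∈ ⟨187⟩ iff 25^50 ≡ 1 (mod 251), since |⟨187⟩| = 50.
25^50 mod 251 = 1.
Since 1 = 1, 25 lies in the subgroup.

yes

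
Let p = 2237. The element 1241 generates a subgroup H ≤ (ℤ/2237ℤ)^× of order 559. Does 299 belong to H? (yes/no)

yes

299 ∈ ⟨1241⟩ iff 299^559 ≡ 1 (mod 2237), since |⟨1241⟩| = 559.
299^559 mod 2237 = 1.
Since 1 = 1, 299 lies in the subgroup.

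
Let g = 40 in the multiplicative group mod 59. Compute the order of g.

The order of 40 must divide p − 1 = 58 = 2 · 29.
Divisors: 1, 2, 29, 58.
Check each in increasing order: 40^1 ≡ 40;  40^2 ≡ 7;  40^29 ≡ 58;  40^58 ≡ 1.
Smallest exponent giving 1 is 58.

58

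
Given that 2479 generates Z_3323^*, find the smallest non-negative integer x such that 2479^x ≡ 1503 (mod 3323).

2349

Baby-step giant-step with m = ceil(sqrt(3322)) = 58.
Baby table (2479^j mod 3323 for j=0..57):
  0:1  1:2479  2:1214  3:2191  4:1707  5:1474  6:2069  7:1662
  8:2901  9:607  10:2757  11:2515  12:737  13:2696  14:831  15:3112
  16:1965  17:3040  18:2919  19:2030  20:1348  21:2077  22:1556  23:2644
  24:1520  25:3121  26:1015  27:674  28:2700  29:778  30:1322  31:760
  32:3222  33:2169  34:337  35:1350  36:389  37:661  38:380  39:1611
  40:2746  41:1830  42:675  43:1856  44:1992  45:190  46:2467  47:1373
  48:915  49:1999  50:928  51:996  52:95  53:2895  54:2348  55:2119
  56:2661  57:464
Giant step factor: 2479^(-58) ≡ 367 (mod 3323).
Scan 1503·367^i mod 3323 for i = 0, 1, …:
  i=0: 1503   i=1: 3306   i=2: 407   i=3: 3157
  i=4: 2215   i=5: 2093   i=6: 518   i=7: 695
  i=8: 2517   i=9: 3268     …   i=39: 1976
  i=40: 778
Match at i=40, j=29: x = 40·58 + 29 = 2349.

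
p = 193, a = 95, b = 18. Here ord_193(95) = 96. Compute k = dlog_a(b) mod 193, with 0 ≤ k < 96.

29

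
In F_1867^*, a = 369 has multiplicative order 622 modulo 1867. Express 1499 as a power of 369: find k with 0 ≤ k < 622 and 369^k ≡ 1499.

604

Baby-step giant-step with m = ceil(sqrt(622)) = 25.
Baby table (369^j mod 1867 for j=0..24):
  0:1  1:369  2:1737  3:572  4:97  5:320  6:459  7:1341
  8:74  9:1168  10:1582  11:1254  12:1577  13:1276  14:360  15:283
  16:1742  17:550  18:1314  19:1313  20:944  21:1074  22:502  23:405
  24:85
Giant step factor: 369^(-25) ≡ 1243 (mod 1867).
Scan 1499·1243^i mod 1867 for i = 0, 1, …:
  i=0: 1499   i=1: 1858   i=2: 15   i=3: 1842
  i=4: 664   i=5: 138   i=6: 1637   i=7: 1628
  i=8: 1643   i=9: 1618     …   i=23: 1062
  i=24: 97
Match at i=24, j=4: k = 24·25 + 4 = 604.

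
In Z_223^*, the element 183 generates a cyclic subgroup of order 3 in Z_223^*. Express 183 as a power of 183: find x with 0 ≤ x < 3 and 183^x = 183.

Successive powers of 183 modulo 223:
  183^0=1  183^1=183
So 183^1 ≡ 183 (mod 223), giving x = 1.

1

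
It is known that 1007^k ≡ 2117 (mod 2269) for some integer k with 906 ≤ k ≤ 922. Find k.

916

Compute 1007^906 mod 2269 = 339, then multiply by 1007 repeatedly:
  1007^906=339  1007^907=1023  1007^908=35  1007^909=1210  1007^910=17
  1007^911=1236  1007^912=1240  1007^913=730  1007^914=2223  1007^915=1327
  1007^916=2117
Found 2117 at exponent 916.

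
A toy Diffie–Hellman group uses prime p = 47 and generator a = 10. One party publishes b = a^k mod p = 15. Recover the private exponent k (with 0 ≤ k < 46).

Baby-step giant-step with m = ceil(sqrt(46)) = 7.
Baby table (10^j mod 47 for j=0..6):
  0:1  1:10  2:6  3:13  4:36  5:31  6:28
Giant step factor: 10^(-7) ≡ 23 (mod 47).
Scan 15·23^i mod 47 for i = 0, 1, …:
  i=0: 15   i=1: 16   i=2: 39   i=3: 4
  i=4: 45   i=5: 1
Match at i=5, j=0: k = 5·7 + 0 = 35.

35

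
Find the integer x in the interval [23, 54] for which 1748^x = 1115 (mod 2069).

42

Compute 1748^23 mod 2069 = 1990, then multiply by 1748 repeatedly:
  1748^23=1990  1748^24=531  1748^25=1276  1748^26=66  1748^27=1573
  1748^28=1972  1748^29=102  1748^30=362  1748^31=1731  1748^32=910
  1748^33=1688  1748^34=230  1748^35=654  1748^36=1104  1748^37=1484
  1748^38=1575  1748^39=1330  1748^40=1353  1748^41=177  1748^42=1115
Found 1115 at exponent 42.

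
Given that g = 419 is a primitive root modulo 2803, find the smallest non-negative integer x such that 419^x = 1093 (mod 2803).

635

Baby-step giant-step with m = ceil(sqrt(2802)) = 53.
Baby table (419^j mod 2803 for j=0..52):
  0:1  1:419  2:1775  3:930  4:53  5:2586  6:1576  7:1639
  8:6  9:2514  10:2241  11:2777  12:318  13:1501  14:1047  15:1425
  16:36  17:1069  18:2234  19:2647  20:1908  21:597  22:676  23:141
  24:216  25:808  26:2192  27:1867  28:236  29:779  30:1253  31:846
  32:1296  33:2045  34:1940  35:2793  36:1416  37:1871  38:1912  39:2273
  40:2170  41:1058  42:428  43:2743  44:87  45:14  46:260  47:2426
  48:1808  49:742  50:2568  51:2443  52:522
Giant step factor: 419^(-53) ≡ 2169 (mod 2803).
Scan 1093·2169^i mod 2803 for i = 0, 1, …:
  i=0: 1093   i=1: 2182   i=2: 1294   i=3: 883
  i=4: 778   i=5: 76   i=6: 2270   i=7: 1562
  i=8: 1954   i=9: 90   i=10: 1803   i=11: 522
Match at i=11, j=52: x = 11·53 + 52 = 635.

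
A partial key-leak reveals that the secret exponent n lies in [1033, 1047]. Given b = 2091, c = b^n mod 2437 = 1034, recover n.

1045

Compute 2091^1033 mod 2437 = 720, then multiply by 2091 repeatedly:
  2091^1033=720  2091^1034=1891  2091^1035=1267  2091^1036=278  2091^1037=1292
  2091^1038=1376  2091^1039=1556  2091^1040=201  2091^1041=1127  2091^1042=2415
  2091^1043=301  2091^1044=645  2091^1045=1034
Found 1034 at exponent 1045.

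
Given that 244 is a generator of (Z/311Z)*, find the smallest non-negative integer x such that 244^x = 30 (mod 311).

148

Baby-step giant-step with m = ceil(sqrt(310)) = 18.
Baby table (244^j mod 311 for j=0..17):
  0:1  1:244  2:135  3:285  4:187  5:222  6:54  7:114
  8:137  9:151  10:146  11:170  12:117  13:247  14:245  15:68
  16:109  17:161
Giant step factor: 244^(-18) ≡ 73 (mod 311).
Scan 30·73^i mod 311 for i = 0, 1, …:
  i=0: 30   i=1: 13   i=2: 16   i=3: 235
  i=4: 50   i=5: 229   i=6: 234   i=7: 288
  i=8: 187
Match at i=8, j=4: x = 8·18 + 4 = 148.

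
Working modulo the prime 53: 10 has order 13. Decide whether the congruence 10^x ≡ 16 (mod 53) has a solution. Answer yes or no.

yes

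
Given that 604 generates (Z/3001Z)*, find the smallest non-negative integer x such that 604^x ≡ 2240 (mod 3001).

Baby-step giant-step with m = ceil(sqrt(3000)) = 55.
Baby table (604^j mod 3001 for j=0..54):
  0:1  1:604  2:1695  3:439  4:1068  5:2858  6:657  7:696
  8:244  9:327  10:2443  11:2081  12:2506  13:1120  14:1255  15:1768
  16:2517  17:1762  18:1894  19:595  20:2261  21:189  22:118  23:2249
  24:1944  25:785  26:2983  27:1132  28:2501  29:1101  30:1783  31:2574
  32:178  33:2477  34:1610  35:116  36:1041  37:1555  38:2908  39:847
  40:1418  41:1187  42:2710  43:1295  44:1920  45:1294  46:1316  47:2600
  48:877  49:1532  50:1020  51:875  52:324  53:631  54:2998
Giant step factor: 604^(-55) ≡ 737 (mod 3001).
Scan 2240·737^i mod 3001 for i = 0, 1, …:
  i=0: 2240   i=1: 330   i=2: 129   i=3: 2042
  i=4: 1453   i=5: 2505   i=6: 570   i=7: 2951
  i=8: 2163   i=9: 600     …   i=25: 917
  i=26: 604
Match at i=26, j=1: x = 26·55 + 1 = 1431.

1431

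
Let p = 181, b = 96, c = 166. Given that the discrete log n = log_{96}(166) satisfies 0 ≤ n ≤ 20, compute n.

2

Compute 96^0 mod 181 = 1, then multiply by 96 repeatedly:
  96^0=1  96^1=96  96^2=166
Found 166 at exponent 2.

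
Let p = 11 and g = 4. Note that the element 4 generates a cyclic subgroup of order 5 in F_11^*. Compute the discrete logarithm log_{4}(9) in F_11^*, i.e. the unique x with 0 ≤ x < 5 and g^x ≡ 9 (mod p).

3

Successive powers of 4 modulo 11:
  4^0=1  4^1=4  4^2=5  4^3=9
So 4^3 ≡ 9 (mod 11), giving x = 3.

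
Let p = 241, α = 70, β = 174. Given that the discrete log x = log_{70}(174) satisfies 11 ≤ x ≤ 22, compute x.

14

Compute 70^11 mod 241 = 206, then multiply by 70 repeatedly:
  70^11=206  70^12=201  70^13=92  70^14=174
Found 174 at exponent 14.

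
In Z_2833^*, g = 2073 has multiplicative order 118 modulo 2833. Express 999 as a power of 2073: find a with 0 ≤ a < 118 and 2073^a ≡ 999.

49

Baby-step giant-step with m = ceil(sqrt(118)) = 11.
Baby table (2073^j mod 2833 for j=0..10):
  0:1  1:2073  2:2501  3:183  4:2570  5:1570  6:2326  7:32
  8:1177  9:708  10:190
Giant step factor: 2073^(-11) ≡ 512 (mod 2833).
Scan 999·512^i mod 2833 for i = 0, 1, …:
  i=0: 999   i=1: 1548   i=2: 2169   i=3: 2825
  i=4: 1570
Match at i=4, j=5: a = 4·11 + 5 = 49.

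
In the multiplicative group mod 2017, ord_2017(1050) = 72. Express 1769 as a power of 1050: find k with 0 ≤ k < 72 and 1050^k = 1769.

33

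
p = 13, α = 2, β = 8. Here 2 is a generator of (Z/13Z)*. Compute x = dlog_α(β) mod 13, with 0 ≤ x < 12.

3

Successive powers of 2 modulo 13:
  2^0=1  2^1=2  2^2=4  2^3=8
So 2^3 ≡ 8 (mod 13), giving x = 3.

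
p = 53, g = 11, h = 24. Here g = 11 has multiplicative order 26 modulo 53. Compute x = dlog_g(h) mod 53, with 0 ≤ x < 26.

12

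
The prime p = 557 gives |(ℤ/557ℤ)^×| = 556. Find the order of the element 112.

The order of 112 must divide p − 1 = 556 = 2^2 · 139.
Divisors: 1, 2, 4, 139, 278, 556.
Check each in increasing order: 112^1 ≡ 112;  112^2 ≡ 290;  112^4 ≡ 550;  112^139 ≡ 556;  112^278 ≡ 1.
Smallest exponent giving 1 is 278.

278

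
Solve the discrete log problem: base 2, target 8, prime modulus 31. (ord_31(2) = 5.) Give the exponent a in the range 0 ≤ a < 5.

Successive powers of 2 modulo 31:
  2^0=1  2^1=2  2^2=4  2^3=8
So 2^3 ≡ 8 (mod 31), giving a = 3.

3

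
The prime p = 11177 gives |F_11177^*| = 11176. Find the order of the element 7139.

1397

The order of 7139 must divide p − 1 = 11176 = 2^3 · 11 · 127.
Divisors: 1, 2, 4, 8, 11, 22, 44, 88, 127, 254, 508, 1016, 1397, 2794, 5588, 11176.
Check each in increasing order: 7139^1 ≡ 7139;  7139^2 ≡ 9378;  7139^4 ≡ 6248;  7139^8 ≡ 7420;  7139^11 ≡ 2929;  7139^22 ≡ 6282;  7139^44 ≡ 8714;  7139^88 ≡ 8435;  7139^127 ≡ 9173;  7139^254 ≡ 3473;  7139^508 ≡ 1746;  7139^1016 ≡ 8372;  7139^1397 ≡ 1.
Smallest exponent giving 1 is 1397.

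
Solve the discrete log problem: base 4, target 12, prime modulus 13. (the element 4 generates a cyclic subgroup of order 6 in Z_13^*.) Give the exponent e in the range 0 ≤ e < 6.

3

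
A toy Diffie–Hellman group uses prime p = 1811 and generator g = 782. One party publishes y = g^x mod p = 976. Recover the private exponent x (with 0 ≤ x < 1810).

1428

Baby-step giant-step with m = ceil(sqrt(1810)) = 43.
Baby table (782^j mod 1811 for j=0..42):
  0:1  1:782  2:1217  3:919  4:1502  5:1036  6:635  7:356
  8:1309  9:423  10:1184  11:467  12:1183  13:1496  14:1777  15:577
  16:275  17:1352  18:1451  19:996  20:142  21:573  22:769  23:106
  24:1397  25:421  26:1431  27:1655  28:1156  29:303  30:1516  31:1118
  32:1374  33:545  34:605  35:439  36:1019  37:18  38:1399  39:174
  40:243  41:1682  42:538
Giant step factor: 782^(-43) ≡ 350 (mod 1811).
Scan 976·350^i mod 1811 for i = 0, 1, …:
  i=0: 976   i=1: 1132   i=2: 1402   i=3: 1730
  i=4: 626   i=5: 1780   i=6: 16   i=7: 167
  i=8: 498   i=9: 444     …   i=32: 1331
  i=33: 423
Match at i=33, j=9: x = 33·43 + 9 = 1428.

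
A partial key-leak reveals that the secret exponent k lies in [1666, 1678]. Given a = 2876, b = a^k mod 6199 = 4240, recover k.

1669

Compute 2876^1666 mod 6199 = 2086, then multiply by 2876 repeatedly:
  2876^1666=2086  2876^1667=4903  2876^1668=4502  2876^1669=4240
Found 4240 at exponent 1669.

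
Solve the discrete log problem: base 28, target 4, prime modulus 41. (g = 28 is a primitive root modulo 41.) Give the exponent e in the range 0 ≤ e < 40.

12

Successive powers of 28 modulo 41:
  28^0=1  28^1=28  28^2=5  28^3=17  28^4=25  28^5=3
  28^6=2  28^7=15  28^8=10  28^9=34  28^10=9  28^11=6
  28^12=4
So 28^12 ≡ 4 (mod 41), giving e = 12.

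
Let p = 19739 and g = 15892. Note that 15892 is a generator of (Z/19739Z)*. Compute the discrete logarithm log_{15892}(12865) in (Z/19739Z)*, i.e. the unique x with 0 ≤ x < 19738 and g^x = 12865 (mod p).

8687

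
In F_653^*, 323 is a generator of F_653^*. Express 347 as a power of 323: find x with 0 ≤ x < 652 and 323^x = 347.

594

Baby-step giant-step with m = ceil(sqrt(652)) = 26.
Baby table (323^j mod 653 for j=0..25):
  0:1  1:323  2:502  3:202  4:599  5:189  6:318  7:193
  8:304  9:242  10:459  11:26  12:562  13:645  14:28  15:555
  16:343  17:432  18:447  19:68  20:415  21:180  22:23  23:246
  24:445  25:75
Giant step factor: 323^(-26) ≡ 602 (mod 653).
Scan 347·602^i mod 653 for i = 0, 1, …:
  i=0: 347   i=1: 587   i=2: 101   i=3: 73
  i=4: 195   i=5: 503   i=6: 467   i=7: 344
  i=8: 87   i=9: 134     …   i=21: 166
  i=22: 23
Match at i=22, j=22: x = 22·26 + 22 = 594.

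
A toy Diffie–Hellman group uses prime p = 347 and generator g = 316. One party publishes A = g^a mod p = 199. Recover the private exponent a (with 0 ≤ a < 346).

192

Baby-step giant-step with m = ceil(sqrt(346)) = 19.
Baby table (316^j mod 347 for j=0..18):
  0:1  1:316  2:267  3:51  4:154  5:84  6:172  7:220
  8:120  9:97  10:116  11:221  12:89  13:17  14:167  15:28
  16:173  17:189  18:40
Giant step factor: 316^(-19) ≡ 68 (mod 347).
Scan 199·68^i mod 347 for i = 0, 1, …:
  i=0: 199   i=1: 346   i=2: 279   i=3: 234
  i=4: 297   i=5: 70   i=6: 249   i=7: 276
  i=8: 30   i=9: 305   i=10: 267
Match at i=10, j=2: a = 10·19 + 2 = 192.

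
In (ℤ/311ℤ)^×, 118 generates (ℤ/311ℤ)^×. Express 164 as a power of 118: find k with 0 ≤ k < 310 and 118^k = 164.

121

Baby-step giant-step with m = ceil(sqrt(310)) = 18.
Baby table (118^j mod 311 for j=0..17):
  0:1  1:118  2:240  3:19  4:65  5:206  6:50  7:302
  8:182  9:17  10:140  11:37  12:12  13:172  14:81  15:228
  16:158  17:295
Giant step factor: 118^(-18) ≡ 212 (mod 311).
Scan 164·212^i mod 311 for i = 0, 1, …:
  i=0: 164   i=1: 247   i=2: 116   i=3: 23
  i=4: 211   i=5: 259   i=6: 172
Match at i=6, j=13: k = 6·18 + 13 = 121.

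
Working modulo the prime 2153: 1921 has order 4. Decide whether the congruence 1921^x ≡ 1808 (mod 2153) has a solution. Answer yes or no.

no

1808 ∈ ⟨1921⟩ iff 1808^4 ≡ 1 (mod 2153), since |⟨1921⟩| = 4.
1808^4 mod 2153 = 1784.
Since 1784 ≠ 1, 1808 does not lie in the subgroup.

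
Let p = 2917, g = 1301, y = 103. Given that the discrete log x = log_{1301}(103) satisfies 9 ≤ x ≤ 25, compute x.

20

Compute 1301^9 mod 2917 = 716, then multiply by 1301 repeatedly:
  1301^9=716  1301^10=993  1301^11=2579  1301^12=729  1301^13=404
  1301^14=544  1301^15=1830  1301^16=558  1301^17=2542  1301^18=2181
  1301^19=2157  1301^20=103
Found 103 at exponent 20.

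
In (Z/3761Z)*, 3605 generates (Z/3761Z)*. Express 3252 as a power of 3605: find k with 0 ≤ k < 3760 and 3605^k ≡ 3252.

2219

Baby-step giant-step with m = ceil(sqrt(3760)) = 62.
Baby table (3605^j mod 3761 for j=0..61):
  0:1  1:3605  2:1770  3:2194  4:3748  5:2028  6:3317  7:1566
  8:169  9:3724  10:2011  11:2208  12:1564  13:481  14:184  15:1384
  16:2234  17:1269  18:1369  19:813  20:1046  21:2308  22:1008  23:714
  24:1446  25:84  26:1940  27:2001  28:7  29:2669  30:1107  31:314
  32:3670  33:2913  34:653  35:3440  36:1183  37:3502  38:2794  39:412
  40:3426  41:3367  42:1288  43:2166  44:594  45:1361  46:2061  47:1930
  48:3561  49:1112  50:3295  51:1237  52:2600  53:588  54:2297  55:2724
  56:49  57:3639  58:227  59:2198  60:3124  61:1586
Giant step factor: 3605^(-62) ≡ 924 (mod 3761).
Scan 3252·924^i mod 3761 for i = 0, 1, …:
  i=0: 3252   i=1: 3570   i=2: 283   i=3: 1983
  i=4: 685   i=5: 1092   i=6: 1060   i=7: 1580
  i=8: 652   i=9: 688     …   i=34: 1841
  i=35: 1112
Match at i=35, j=49: k = 35·62 + 49 = 2219.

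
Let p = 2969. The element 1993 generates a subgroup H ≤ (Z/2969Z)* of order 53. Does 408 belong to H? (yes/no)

yes

408 ∈ ⟨1993⟩ iff 408^53 ≡ 1 (mod 2969), since |⟨1993⟩| = 53.
408^53 mod 2969 = 1.
Since 1 = 1, 408 lies in the subgroup.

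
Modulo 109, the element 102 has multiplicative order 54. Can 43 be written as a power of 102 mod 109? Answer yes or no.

yes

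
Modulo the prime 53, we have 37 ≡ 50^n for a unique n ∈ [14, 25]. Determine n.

Compute 50^14 mod 53 = 37, then multiply by 50 repeatedly:
  50^14=37
Found 37 at exponent 14.

14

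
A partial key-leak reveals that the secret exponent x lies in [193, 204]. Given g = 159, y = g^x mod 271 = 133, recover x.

Compute 159^193 mod 271 = 221, then multiply by 159 repeatedly:
  159^193=221  159^194=180  159^195=165  159^196=219  159^197=133
Found 133 at exponent 197.

197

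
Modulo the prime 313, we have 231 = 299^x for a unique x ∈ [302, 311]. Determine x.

303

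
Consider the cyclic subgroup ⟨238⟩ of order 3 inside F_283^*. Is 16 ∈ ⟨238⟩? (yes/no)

no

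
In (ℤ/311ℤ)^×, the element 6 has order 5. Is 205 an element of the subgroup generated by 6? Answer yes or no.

no

⟨6⟩ has order 5; its elements mod 311 are {1, 6, 36, 52, 216}.
205 is not in this set.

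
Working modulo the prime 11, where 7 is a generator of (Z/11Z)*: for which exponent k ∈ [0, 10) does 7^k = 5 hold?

2

Successive powers of 7 modulo 11:
  7^0=1  7^1=7  7^2=5
So 7^2 ≡ 5 (mod 11), giving k = 2.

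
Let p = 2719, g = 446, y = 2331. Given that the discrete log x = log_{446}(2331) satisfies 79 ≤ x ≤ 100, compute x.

89

Compute 446^79 mod 2719 = 1412, then multiply by 446 repeatedly:
  446^79=1412  446^80=1663  446^81=2130  446^82=1049  446^83=186
  446^84=1386  446^85=943  446^86=1852  446^87=2135  446^88=560
  446^89=2331
Found 2331 at exponent 89.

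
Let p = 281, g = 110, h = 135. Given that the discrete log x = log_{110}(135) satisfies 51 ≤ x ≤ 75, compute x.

63

Compute 110^51 mod 281 = 194, then multiply by 110 repeatedly:
  110^51=194  110^52=265  110^53=207  110^54=9  110^55=147
  110^56=153  110^57=251  110^58=72  110^59=52  110^60=100
  110^61=41  110^62=14  110^63=135
Found 135 at exponent 63.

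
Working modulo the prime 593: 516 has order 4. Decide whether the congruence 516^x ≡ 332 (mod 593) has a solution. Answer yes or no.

no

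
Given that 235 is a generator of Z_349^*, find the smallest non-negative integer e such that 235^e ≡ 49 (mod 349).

Baby-step giant-step with m = ceil(sqrt(348)) = 19.
Baby table (235^j mod 349 for j=0..18):
  0:1  1:235  2:83  3:310  4:258  5:253  6:125  7:59
  8:254  9:11  10:142  11:215  12:269  13:46  14:340  15:328
  16:300  17:2  18:121
Giant step factor: 235^(-19) ≡ 82 (mod 349).
Scan 49·82^i mod 349 for i = 0, 1, …:
  i=0: 49   i=1: 179   i=2: 20   i=3: 244
  i=4: 115   i=5: 7   i=6: 225   i=7: 302
  i=8: 334   i=9: 166   i=10: 1
Match at i=10, j=0: e = 10·19 + 0 = 190.

190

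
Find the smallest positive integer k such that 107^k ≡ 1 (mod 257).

256

The order of 107 must divide p − 1 = 256 = 2^8.
Divisors: 1, 2, 4, 8, 16, 32, 64, 128, 256.
Check each in increasing order: 107^1 ≡ 107;  107^2 ≡ 141;  107^4 ≡ 92;  107^8 ≡ 240;  107^16 ≡ 32;  107^32 ≡ 253;  107^64 ≡ 16;  107^128 ≡ 256;  107^256 ≡ 1.
Smallest exponent giving 1 is 256.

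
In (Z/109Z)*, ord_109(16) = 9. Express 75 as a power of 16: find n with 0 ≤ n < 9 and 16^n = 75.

8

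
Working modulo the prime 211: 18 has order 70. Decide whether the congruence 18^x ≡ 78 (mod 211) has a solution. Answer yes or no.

78 ∈ ⟨18⟩ iff 78^70 ≡ 1 (mod 211), since |⟨18⟩| = 70.
78^70 mod 211 = 14.
Since 14 ≠ 1, 78 does not lie in the subgroup.

no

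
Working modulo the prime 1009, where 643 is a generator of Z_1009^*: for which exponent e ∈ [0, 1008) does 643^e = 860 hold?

249

Baby-step giant-step with m = ceil(sqrt(1008)) = 32.
Baby table (643^j mod 1009 for j=0..31):
  0:1  1:643  2:768  3:423  4:568  5:975  6:336  7:122
  8:753  9:868  10:147  11:684  12:897  13:632  14:758  15:47
  16:960  17:781  18:710  19:462  20:420  21:657  22:689  23:76
  24:436  25:855  26:869  27:790  28:443  29:311  30:191  31:724
Giant step factor: 643^(-32) ≡ 382 (mod 1009).
Scan 860·382^i mod 1009 for i = 0, 1, …:
  i=0: 860   i=1: 595   i=2: 265   i=3: 330
  i=4: 944   i=5: 395   i=6: 549   i=7: 855
Match at i=7, j=25: e = 7·32 + 25 = 249.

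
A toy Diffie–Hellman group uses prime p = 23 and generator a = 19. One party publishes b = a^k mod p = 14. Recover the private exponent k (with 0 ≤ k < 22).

19

Successive powers of 19 modulo 23:
  19^0=1  19^1=19  19^2=16  19^3=5  19^4=3  19^5=11
  19^6=2  19^7=15  19^8=9  19^9=10  19^10=6  19^11=22
  19^12=4  19^13=7  19^14=18  19^15=20  19^16=12  19^17=21
  19^18=8  19^19=14
So 19^19 ≡ 14 (mod 23), giving k = 19.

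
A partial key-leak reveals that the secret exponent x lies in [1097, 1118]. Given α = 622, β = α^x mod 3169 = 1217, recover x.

1118

Compute 622^1097 mod 3169 = 2099, then multiply by 622 repeatedly:
  622^1097=2099  622^1098=3119  622^1099=590  622^1100=2545  622^1101=1659
  622^1102=1973  622^1103=803  622^1104=1933  622^1105=1275  622^1106=800
  622^1107=67  622^1108=477  622^1109=1977  622^1110=122  622^1111=2997
  622^1112=762  622^1113=1783  622^1114=3045  622^1115=2097  622^1116=1875
  622^1117=58  622^1118=1217
Found 1217 at exponent 1118.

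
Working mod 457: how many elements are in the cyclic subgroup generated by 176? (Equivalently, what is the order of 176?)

152

The order of 176 must divide p − 1 = 456 = 2^3 · 3 · 19.
Divisors: 1, 2, 3, 4, 6, 8, 12, 19, 24, 38, 57, 76, 114, 152, 228, 456.
Check each in increasing order: 176^1 ≡ 176;  176^2 ≡ 357;  176^3 ≡ 223;  176^4 ≡ 403;  176^6 ≡ 373;  176^8 ≡ 174;  176^12 ≡ 201;  176^19 ≡ 287;  176^24 ≡ 185;  176^38 ≡ 109;  176^57 ≡ 207;  176^76 ≡ 456;  176^114 ≡ 348;  176^152 ≡ 1.
Smallest exponent giving 1 is 152.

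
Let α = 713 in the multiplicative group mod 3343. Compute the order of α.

3342

The order of 713 must divide p − 1 = 3342 = 2 · 3 · 557.
Divisors: 1, 2, 3, 6, 557, 1114, 1671, 3342.
Check each in increasing order: 713^1 ≡ 713;  713^2 ≡ 233;  713^3 ≡ 2322;  713^6 ≡ 2768;  713^557 ≡ 1425;  713^1114 ≡ 1424;  713^1671 ≡ 3342;  713^3342 ≡ 1.
Smallest exponent giving 1 is 3342.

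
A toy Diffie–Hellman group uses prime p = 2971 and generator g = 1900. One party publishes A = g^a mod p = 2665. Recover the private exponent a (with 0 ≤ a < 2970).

2866

Baby-step giant-step with m = ceil(sqrt(2970)) = 55.
Baby table (1900^j mod 2971 for j=0..54):
  0:1  1:1900  2:235  3:850  4:1747  5:693  6:547  7:2421
  8:792  9:1474  10:1918  11:1754  12:2109  13:2192  14:2429  15:1137
  16:383  17:2776  18:875  19:1711  20:626  21:1000  22:1531  23:291
  24:294  25:52  26:757  27:336  28:2606  29:1714  30:384  31:1705
  32:1110  33:2561  34:2373  35:1693  36:2078  37:2712  38:1086  39:1526
  40:2675  41:2090  42:1744  43:935  44:2813  45:2842  46:1493  47:2366
  48:277  49:433  50:2704  51:741  52:2617  53:1817  54:2969
Giant step factor: 1900^(-55) ≡ 1197 (mod 2971).
Scan 2665·1197^i mod 2971 for i = 0, 1, …:
  i=0: 2665   i=1: 2122   i=2: 2800   i=3: 312
  i=4: 2089   i=5: 1922   i=6: 1080   i=7: 375
  i=8: 254   i=9: 996     …   i=51: 1100
  i=52: 547
Match at i=52, j=6: a = 52·55 + 6 = 2866.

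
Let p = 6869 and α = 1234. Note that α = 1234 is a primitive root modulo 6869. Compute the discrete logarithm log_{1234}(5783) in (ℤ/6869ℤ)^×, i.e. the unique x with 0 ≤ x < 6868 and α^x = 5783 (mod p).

Baby-step giant-step with m = ceil(sqrt(6868)) = 83.
Baby table (1234^j mod 6869 for j=0..82):
  0:1  1:1234  2:4707  3:4133  4:3324  5:1023  6:5355  7:92
  8:3624  9:297  10:2441  11:3572  12:4819  13:4961  14:1595  15:3696
  16:6717  17:4764  18:5781  19:3732  20:3058  21:2491  22:3451  23:6623
  24:5541  25:2939  26:6763  27:6576  28:2495  29:1518  30:4844  31:1466
  32:2497  33:3986  34:520  35:2863  36:2276  37:6032  38:4361  39:3047
  40:2655  41:6626  42:2374  43:3322  44:5424  45:2810  46:5564  47:3845
  48:5120  49:5469  50:3388  51:4440  52:4367  53:3582  54:3421  55:3948
  56:1711  57:2591  58:3209  59:3362  60:6701  61:5627  62:6028  63:6294
  64:4826  65:6730  66:199  67:5151  68:2509  69:5056  70:2052  71:4376
  72:950  73:4570  74:6800  75:4151  76:4929  77:3321  78:4190  79:4972
  80:1431  81:521  82:4097
Giant step factor: 1234^(-83) ≡ 3314 (mod 6869).
Scan 5783·3314^i mod 6869 for i = 0, 1, …:
  i=0: 5783   i=1: 352   i=2: 5667   i=3: 592
  i=4: 4223   i=5: 2869   i=6: 1170   i=7: 3264
  i=8: 5090   i=9: 4865     …   i=55: 5147
  i=56: 1431
Match at i=56, j=80: x = 56·83 + 80 = 4728.

4728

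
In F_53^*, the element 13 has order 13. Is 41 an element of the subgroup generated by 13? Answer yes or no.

⟨13⟩ has order 13; its elements mod 53 are {1, 10, 13, 15, 16, 24, 28, 36, 42, 44, 46, 47, 49}.
41 is not in this set.

no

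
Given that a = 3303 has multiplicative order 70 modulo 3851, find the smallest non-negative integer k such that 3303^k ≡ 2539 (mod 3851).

Successive powers of 3303 modulo 3851:
  3303^0=1  3303^1=3303  3303^2=3777  3303^3=2042  3303^4=1625  3303^5=2932
  3303^6=2982  3303^7=2539
So 3303^7 ≡ 2539 (mod 3851), giving k = 7.

7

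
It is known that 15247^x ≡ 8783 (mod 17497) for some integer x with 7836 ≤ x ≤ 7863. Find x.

Compute 15247^7836 mod 17497 = 8664, then multiply by 15247 repeatedly:
  15247^7836=8664  15247^7837=15155  15247^7838=2903  15247^7839=12128  15247^7840=7320
  15247^7841=12174  15247^7842=8802  15247^7843=2104  15247^7844=7687  15247^7845=8783
Found 8783 at exponent 7845.

7845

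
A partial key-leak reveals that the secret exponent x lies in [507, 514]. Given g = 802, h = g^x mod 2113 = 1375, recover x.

Compute 802^507 mod 2113 = 1383, then multiply by 802 repeatedly:
  802^507=1383  802^508=1954  802^509=1375
Found 1375 at exponent 509.

509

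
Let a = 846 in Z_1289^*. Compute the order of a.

56

The order of 846 must divide p − 1 = 1288 = 2^3 · 7 · 23.
Divisors: 1, 2, 4, 7, 8, 14, 23, 28, 46, 56, 92, 161, 184, 322, 644, 1288.
Check each in increasing order: 846^1 ≡ 846;  846^2 ≡ 321;  846^4 ≡ 1210;  846^7 ≡ 402;  846^8 ≡ 1085;  846^14 ≡ 479;  846^23 ≡ 990;  846^28 ≡ 1288;  846^46 ≡ 460;  846^56 ≡ 1.
Smallest exponent giving 1 is 56.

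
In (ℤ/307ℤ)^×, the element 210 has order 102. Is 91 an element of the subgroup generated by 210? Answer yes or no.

91 ∈ ⟨210⟩ iff 91^102 ≡ 1 (mod 307), since |⟨210⟩| = 102.
91^102 mod 307 = 1.
Since 1 = 1, 91 lies in the subgroup.

yes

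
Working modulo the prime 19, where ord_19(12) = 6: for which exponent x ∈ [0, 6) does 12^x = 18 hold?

3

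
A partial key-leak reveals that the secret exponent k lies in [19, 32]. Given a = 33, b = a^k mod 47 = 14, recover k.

24

Compute 33^19 mod 47 = 11, then multiply by 33 repeatedly:
  33^19=11  33^20=34  33^21=41  33^22=37  33^23=46
  33^24=14
Found 14 at exponent 24.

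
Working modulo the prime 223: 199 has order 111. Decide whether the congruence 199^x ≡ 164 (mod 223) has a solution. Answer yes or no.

164 ∈ ⟨199⟩ iff 164^111 ≡ 1 (mod 223), since |⟨199⟩| = 111.
164^111 mod 223 = 1.
Since 1 = 1, 164 lies in the subgroup.

yes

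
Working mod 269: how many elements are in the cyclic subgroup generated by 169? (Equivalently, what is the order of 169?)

67

The order of 169 must divide p − 1 = 268 = 2^2 · 67.
Divisors: 1, 2, 4, 67, 134, 268.
Check each in increasing order: 169^1 ≡ 169;  169^2 ≡ 47;  169^4 ≡ 57;  169^67 ≡ 1.
Smallest exponent giving 1 is 67.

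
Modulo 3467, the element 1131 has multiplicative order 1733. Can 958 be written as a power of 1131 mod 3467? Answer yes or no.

no

958 ∈ ⟨1131⟩ iff 958^1733 ≡ 1 (mod 3467), since |⟨1131⟩| = 1733.
958^1733 mod 3467 = 3466.
Since 3466 ≠ 1, 958 does not lie in the subgroup.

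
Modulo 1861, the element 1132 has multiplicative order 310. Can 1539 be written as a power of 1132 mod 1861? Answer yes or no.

no

1539 ∈ ⟨1132⟩ iff 1539^310 ≡ 1 (mod 1861), since |⟨1132⟩| = 310.
1539^310 mod 1861 = 1407.
Since 1407 ≠ 1, 1539 does not lie in the subgroup.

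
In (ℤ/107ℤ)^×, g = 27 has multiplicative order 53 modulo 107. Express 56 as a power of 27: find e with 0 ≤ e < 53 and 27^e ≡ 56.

Successive powers of 27 modulo 107:
  27^0=1  27^1=27  27^2=87  27^3=102  27^4=79  27^5=100
  27^6=25  27^7=33  27^8=35  27^9=89  27^10=49  27^11=39
  27^12=90  27^13=76  27^14=19  27^15=85  27^16=48  27^17=12
  27^18=3  27^19=81  27^20=47  27^21=92  27^22=23  27^23=86
  27^24=75  27^25=99  27^26=105  27^27=53  27^28=40  27^29=10
  27^30=56
So 27^30 ≡ 56 (mod 107), giving e = 30.

30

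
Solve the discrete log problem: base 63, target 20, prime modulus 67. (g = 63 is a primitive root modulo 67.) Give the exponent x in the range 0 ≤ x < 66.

Baby-step giant-step with m = ceil(sqrt(66)) = 9.
Baby table (63^j mod 67 for j=0..8):
  0:1  1:63  2:16  3:3  4:55  5:48  6:9  7:31
  8:10
Giant step factor: 63^(-9) ≡ 5 (mod 67).
Scan 20·5^i mod 67 for i = 0, 1, …:
  i=0: 20   i=1: 33   i=2: 31
Match at i=2, j=7: x = 2·9 + 7 = 25.

25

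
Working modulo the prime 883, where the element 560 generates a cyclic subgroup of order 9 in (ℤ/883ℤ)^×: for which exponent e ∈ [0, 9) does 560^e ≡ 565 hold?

4

Successive powers of 560 modulo 883:
  560^0=1  560^1=560  560^2=135  560^3=545  560^4=565
So 560^4 ≡ 565 (mod 883), giving e = 4.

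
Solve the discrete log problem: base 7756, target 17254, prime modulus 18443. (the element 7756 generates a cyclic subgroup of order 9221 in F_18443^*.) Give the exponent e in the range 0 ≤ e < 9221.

4763

Baby-step giant-step with m = ceil(sqrt(9221)) = 97.
Baby table (7756^j mod 18443 for j=0..96):
  0:1  1:7756  2:12913  3:7738  4:2406  5:15063  6:10666  7:8641
  8:16177  9:1083  10:8183  11:4985  12:7132  13:5235  14:9617  15:5960
  16:7602  17:17284  18:10980  19:9549  20:13399  21:14782  22:7504  23:13359
  24:18073  25:7388  26:17370  27:14048  28:13487  29:14919  30:382  31:11912
  32:8485  33:5036  34:15385  35:18293  36:16952  37:18008  38:1209  39:7960
  40:9039  41:4641  42:13303  43:7926  44:3537  45:8231  46:8413  47:18337
  48:7799  49:14447  50:9707  51:3166  52:7863  53:12870  54:6204  55:437
  56:14303  57:17866  58:6437  59:171  60:16823  61:13406  62:13745  63:5680
  64:12196  65:16472  66:2171  67:18260  68:763  69:16068  70:4057  71:2334
  72:9921  73:3080  74:4795  75:8932  76:4684  77:14837  78:9895  79:4297
  80:1031  81:10617  82:15900  83:10502  84:9224  85:947  86:4618  87:902
  88:6015  89:9993  90:8222  91:12381  92:12778  93:11929  94:11236  95:3241
  96:17830
Giant step factor: 7756^(-97) ≡ 17341 (mod 18443).
Scan 17254·17341^i mod 18443 for i = 0, 1, …:
  i=0: 17254   i=1: 825   i=2: 13000   i=3: 4211
  i=4: 7114   i=5: 17090   i=6: 15566   i=7: 16701
  i=8: 1612   i=9: 12547     …   i=48: 5733
  i=49: 8183
Match at i=49, j=10: e = 49·97 + 10 = 4763.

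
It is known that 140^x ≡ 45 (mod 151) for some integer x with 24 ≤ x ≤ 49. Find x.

46

Compute 140^24 mod 151 = 148, then multiply by 140 repeatedly:
  140^24=148  140^25=33  140^26=90  140^27=67  140^28=18
  140^29=104  140^30=64  140^31=51  140^32=43  140^33=131
  140^34=69  140^35=147  140^36=44  140^37=120  140^38=39
  140^39=24  140^40=38  140^41=35  140^42=68  140^43=7
  140^44=74  140^45=92  140^46=45
Found 45 at exponent 46.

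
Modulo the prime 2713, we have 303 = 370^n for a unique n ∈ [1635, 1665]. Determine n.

1664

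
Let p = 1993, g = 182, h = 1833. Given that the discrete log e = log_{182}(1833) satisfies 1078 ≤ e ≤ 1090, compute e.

1085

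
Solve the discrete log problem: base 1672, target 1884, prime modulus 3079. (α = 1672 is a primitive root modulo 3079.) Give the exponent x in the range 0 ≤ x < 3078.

56

Baby-step giant-step with m = ceil(sqrt(3078)) = 56.
Baby table (1672^j mod 3079 for j=0..55):
  0:1  1:1672  2:2931  3:1943  4:351  5:1862  6:395  7:1534
  8:41  9:814  10:90  11:2688  12:2075  13:2446  14:800  15:1314
  16:1681  17:2584  18:611  19:2443  20:1942  21:1758  22:2010  23:1531
  24:1183  25:1258  26:419  27:1635  28:2647  29:1261  30:2356  31:1191
  32:2318  33:2314  34:1784  35:2376  36:762  37:2437  38:1147  39:2646
  40:2668  41:2504  42:2327  43:1967  44:452  45:1389  46:842  47:721
  48:1623  49:1057  50:3037  51:593  52:58  53:1527  54:653  55:1850
Giant step factor: 1672^(-56) ≡ 2793 (mod 3079).
Scan 1884·2793^i mod 3079 for i = 0, 1, …:
  i=0: 1884   i=1: 1
Match at i=1, j=0: x = 1·56 + 0 = 56.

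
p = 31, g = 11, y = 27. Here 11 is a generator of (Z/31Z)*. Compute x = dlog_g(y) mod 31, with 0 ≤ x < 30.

Successive powers of 11 modulo 31:
  11^0=1  11^1=11  11^2=28  11^3=29  11^4=9  11^5=6
  11^6=4  11^7=13  11^8=19  11^9=23  11^10=5  11^11=24
  11^12=16  11^13=21  11^14=14  11^15=30  11^16=20  11^17=3
  11^18=2  11^19=22  11^20=25  11^21=27
So 11^21 ≡ 27 (mod 31), giving x = 21.

21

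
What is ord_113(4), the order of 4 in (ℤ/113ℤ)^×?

14

The order of 4 must divide p − 1 = 112 = 2^4 · 7.
Divisors: 1, 2, 4, 7, 8, 14, 16, 28, 56, 112.
Check each in increasing order: 4^1 ≡ 4;  4^2 ≡ 16;  4^4 ≡ 30;  4^7 ≡ 112;  4^8 ≡ 109;  4^14 ≡ 1.
Smallest exponent giving 1 is 14.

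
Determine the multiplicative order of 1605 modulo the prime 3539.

The order of 1605 must divide p − 1 = 3538 = 2 · 29 · 61.
Divisors: 1, 2, 29, 58, 61, 122, 1769, 3538.
Check each in increasing order: 1605^1 ≡ 1605;  1605^2 ≡ 3172;  1605^29 ≡ 621;  1605^58 ≡ 3429;  1605^61 ≡ 1838;  1605^122 ≡ 2038;  1605^1769 ≡ 1.
Smallest exponent giving 1 is 1769.

1769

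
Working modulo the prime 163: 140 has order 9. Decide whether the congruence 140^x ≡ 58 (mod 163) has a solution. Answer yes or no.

yes

⟨140⟩ has order 9; its elements mod 163 are {1, 38, 40, 53, 58, 85, 104, 133, 140}.
58 is in this set.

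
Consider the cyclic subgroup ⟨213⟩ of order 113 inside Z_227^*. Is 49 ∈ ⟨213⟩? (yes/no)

yes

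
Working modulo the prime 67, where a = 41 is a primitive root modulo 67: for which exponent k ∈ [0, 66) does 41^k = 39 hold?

26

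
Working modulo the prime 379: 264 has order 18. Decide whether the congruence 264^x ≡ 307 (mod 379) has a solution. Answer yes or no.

no

⟨264⟩ has order 18; its elements mod 379 are {1, 40, 51, 52, 84, 115, 145, 180, 185, 194, 199, 234, 264, 295, 327, 328, 339, 378}.
307 is not in this set.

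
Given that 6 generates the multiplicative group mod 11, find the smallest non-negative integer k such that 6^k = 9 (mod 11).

Successive powers of 6 modulo 11:
  6^0=1  6^1=6  6^2=3  6^3=7  6^4=9
So 6^4 ≡ 9 (mod 11), giving k = 4.

4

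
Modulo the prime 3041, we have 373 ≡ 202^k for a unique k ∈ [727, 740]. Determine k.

733

Compute 202^727 mod 3041 = 2268, then multiply by 202 repeatedly:
  202^727=2268  202^728=1986  202^729=2801  202^730=176  202^731=2101
  202^732=1703  202^733=373
Found 373 at exponent 733.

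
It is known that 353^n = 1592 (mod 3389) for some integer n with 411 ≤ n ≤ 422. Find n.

414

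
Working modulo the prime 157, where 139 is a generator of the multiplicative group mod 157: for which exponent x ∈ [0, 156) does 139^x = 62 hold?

49

Baby-step giant-step with m = ceil(sqrt(156)) = 13.
Baby table (139^j mod 157 for j=0..12):
  0:1  1:139  2:10  3:134  4:100  5:84  6:58  7:55
  8:109  9:79  10:148  11:5  12:67
Giant step factor: 139^(-13) ≡ 22 (mod 157).
Scan 62·22^i mod 157 for i = 0, 1, …:
  i=0: 62   i=1: 108   i=2: 21   i=3: 148
Match at i=3, j=10: x = 3·13 + 10 = 49.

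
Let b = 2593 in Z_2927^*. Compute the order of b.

The order of 2593 must divide p − 1 = 2926 = 2 · 7 · 11 · 19.
Divisors: 1, 2, 7, 11, 14, 19, 22, 38, 77, 133, 154, 209, 266, 418, 1463, 2926.
Check each in increasing order: 2593^1 ≡ 2593;  2593^2 ≡ 330;  2593^7 ≡ 1644;  2593^11 ≡ 1645;  2593^14 ≡ 1115;  2593^19 ≡ 499;  2593^22 ≡ 1477;  2593^38 ≡ 206;  2593^77 ≡ 1837;  2593^133 ≡ 2471;  2593^154 ≡ 2665;  2593^209 ≡ 2508;  2593^266 ≡ 119;  2593^418 ≡ 2868;  2593^1463 ≡ 1.
Smallest exponent giving 1 is 1463.

1463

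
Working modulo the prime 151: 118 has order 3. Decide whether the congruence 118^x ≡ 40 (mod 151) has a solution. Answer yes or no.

no

40 ∈ ⟨118⟩ iff 40^3 ≡ 1 (mod 151), since |⟨118⟩| = 3.
40^3 mod 151 = 127.
Since 127 ≠ 1, 40 does not lie in the subgroup.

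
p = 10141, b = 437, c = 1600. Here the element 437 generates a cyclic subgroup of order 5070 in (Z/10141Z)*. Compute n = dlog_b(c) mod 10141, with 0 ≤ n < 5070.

2561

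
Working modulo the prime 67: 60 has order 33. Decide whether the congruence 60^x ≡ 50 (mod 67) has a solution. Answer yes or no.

50 ∈ ⟨60⟩ iff 50^33 ≡ 1 (mod 67), since |⟨60⟩| = 33.
50^33 mod 67 = 66.
Since 66 ≠ 1, 50 does not lie in the subgroup.

no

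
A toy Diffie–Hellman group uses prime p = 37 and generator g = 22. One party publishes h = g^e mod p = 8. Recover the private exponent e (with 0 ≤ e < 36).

21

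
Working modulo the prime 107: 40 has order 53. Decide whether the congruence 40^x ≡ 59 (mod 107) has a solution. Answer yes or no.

no

59 ∈ ⟨40⟩ iff 59^53 ≡ 1 (mod 107), since |⟨40⟩| = 53.
59^53 mod 107 = 106.
Since 106 ≠ 1, 59 does not lie in the subgroup.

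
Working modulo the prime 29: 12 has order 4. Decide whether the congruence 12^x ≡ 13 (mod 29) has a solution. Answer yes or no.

no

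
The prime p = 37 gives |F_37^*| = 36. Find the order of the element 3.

The order of 3 must divide p − 1 = 36 = 2^2 · 3^2.
Divisors: 1, 2, 3, 4, 6, 9, 12, 18, 36.
Check each in increasing order: 3^1 ≡ 3;  3^2 ≡ 9;  3^3 ≡ 27;  3^4 ≡ 7;  3^6 ≡ 26;  3^9 ≡ 36;  3^12 ≡ 10;  3^18 ≡ 1.
Smallest exponent giving 1 is 18.

18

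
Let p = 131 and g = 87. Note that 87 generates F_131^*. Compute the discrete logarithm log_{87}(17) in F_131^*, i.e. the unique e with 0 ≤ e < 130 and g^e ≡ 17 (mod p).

31

Baby-step giant-step with m = ceil(sqrt(130)) = 12.
Baby table (87^j mod 131 for j=0..11):
  0:1  1:87  2:102  3:97  4:55  5:69  6:108  7:95
  8:12  9:127  10:45  11:116
Giant step factor: 87^(-12) ≡ 105 (mod 131).
Scan 17·105^i mod 131 for i = 0, 1, …:
  i=0: 17   i=1: 82   i=2: 95
Match at i=2, j=7: e = 2·12 + 7 = 31.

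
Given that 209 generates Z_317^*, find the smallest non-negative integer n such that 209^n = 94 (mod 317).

234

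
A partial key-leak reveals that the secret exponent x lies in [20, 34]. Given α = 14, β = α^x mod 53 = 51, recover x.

Compute 14^20 mod 53 = 46, then multiply by 14 repeatedly:
  14^20=46  14^21=8  14^22=6  14^23=31  14^24=10
  14^25=34  14^26=52  14^27=39  14^28=16  14^29=12
  14^30=9  14^31=20  14^32=15  14^33=51
Found 51 at exponent 33.

33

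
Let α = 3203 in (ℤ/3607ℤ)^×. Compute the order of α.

The order of 3203 must divide p − 1 = 3606 = 2 · 3 · 601.
Divisors: 1, 2, 3, 6, 601, 1202, 1803, 3606.
Check each in increasing order: 3203^1 ≡ 3203;  3203^2 ≡ 901;  3203^3 ≡ 303;  3203^6 ≡ 1634;  3203^601 ≡ 1.
Smallest exponent giving 1 is 601.

601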